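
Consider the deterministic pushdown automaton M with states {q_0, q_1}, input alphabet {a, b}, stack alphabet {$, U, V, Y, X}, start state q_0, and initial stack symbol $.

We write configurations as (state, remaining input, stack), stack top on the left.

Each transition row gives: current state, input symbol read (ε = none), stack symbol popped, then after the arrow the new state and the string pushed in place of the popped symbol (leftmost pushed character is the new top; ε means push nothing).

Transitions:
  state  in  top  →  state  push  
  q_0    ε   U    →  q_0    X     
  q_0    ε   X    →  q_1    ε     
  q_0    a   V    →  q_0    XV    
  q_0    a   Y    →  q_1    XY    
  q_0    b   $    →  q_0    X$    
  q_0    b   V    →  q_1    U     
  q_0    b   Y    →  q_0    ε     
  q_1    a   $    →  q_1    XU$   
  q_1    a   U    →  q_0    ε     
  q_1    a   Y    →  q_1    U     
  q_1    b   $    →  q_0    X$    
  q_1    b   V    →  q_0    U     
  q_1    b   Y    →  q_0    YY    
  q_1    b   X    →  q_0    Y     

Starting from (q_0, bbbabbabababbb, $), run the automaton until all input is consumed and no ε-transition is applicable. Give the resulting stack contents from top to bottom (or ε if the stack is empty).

(q_0, bbbabbabababbb, $)
  read b, top $: go to q_0, push X$ → (q_0, bbabbabababbb, X$)
  ε-move, top X: go to q_1, push ε → (q_1, bbabbabababbb, $)
  read b, top $: go to q_0, push X$ → (q_0, babbabababbb, X$)
  ε-move, top X: go to q_1, push ε → (q_1, babbabababbb, $)
  read b, top $: go to q_0, push X$ → (q_0, abbabababbb, X$)
  ε-move, top X: go to q_1, push ε → (q_1, abbabababbb, $)
  read a, top $: go to q_1, push XU$ → (q_1, bbabababbb, XU$)
  read b, top X: go to q_0, push Y → (q_0, babababbb, YU$)
  read b, top Y: go to q_0, push ε → (q_0, abababbb, U$)
  ε-move, top U: go to q_0, push X → (q_0, abababbb, X$)
  ε-move, top X: go to q_1, push ε → (q_1, abababbb, $)
  read a, top $: go to q_1, push XU$ → (q_1, bababbb, XU$)
  read b, top X: go to q_0, push Y → (q_0, ababbb, YU$)
  read a, top Y: go to q_1, push XY → (q_1, babbb, XYU$)
  read b, top X: go to q_0, push Y → (q_0, abbb, YYU$)
  read a, top Y: go to q_1, push XY → (q_1, bbb, XYYU$)
  read b, top X: go to q_0, push Y → (q_0, bb, YYYU$)
  read b, top Y: go to q_0, push ε → (q_0, b, YYU$)
  read b, top Y: go to q_0, push ε → (q_0, ε, YU$)
All input consumed in state q_0 with stack YU$.

YU$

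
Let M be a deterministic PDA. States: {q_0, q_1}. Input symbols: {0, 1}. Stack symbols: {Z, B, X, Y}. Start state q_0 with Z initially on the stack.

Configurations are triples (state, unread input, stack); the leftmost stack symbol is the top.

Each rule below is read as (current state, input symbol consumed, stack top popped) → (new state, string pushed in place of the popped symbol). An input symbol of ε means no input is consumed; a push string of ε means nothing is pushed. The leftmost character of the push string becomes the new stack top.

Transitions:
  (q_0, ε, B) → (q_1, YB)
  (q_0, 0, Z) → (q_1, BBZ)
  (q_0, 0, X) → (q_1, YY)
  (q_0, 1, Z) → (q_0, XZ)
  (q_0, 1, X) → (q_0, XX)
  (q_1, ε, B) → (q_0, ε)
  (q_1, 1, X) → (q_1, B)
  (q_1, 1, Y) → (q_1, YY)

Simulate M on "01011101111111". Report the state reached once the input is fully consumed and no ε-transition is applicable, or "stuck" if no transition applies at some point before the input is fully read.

stuck

(q_0, 01011101111111, Z) ⊢ (q_1, 1011101111111, BBZ) ⊢ (q_0, 1011101111111, BZ) ⊢ (q_1, 1011101111111, YBZ) ⊢ (q_1, 011101111111, YYBZ)
No transition for (q_1, 0, top Y); M blocks with input 011101111111 remaining.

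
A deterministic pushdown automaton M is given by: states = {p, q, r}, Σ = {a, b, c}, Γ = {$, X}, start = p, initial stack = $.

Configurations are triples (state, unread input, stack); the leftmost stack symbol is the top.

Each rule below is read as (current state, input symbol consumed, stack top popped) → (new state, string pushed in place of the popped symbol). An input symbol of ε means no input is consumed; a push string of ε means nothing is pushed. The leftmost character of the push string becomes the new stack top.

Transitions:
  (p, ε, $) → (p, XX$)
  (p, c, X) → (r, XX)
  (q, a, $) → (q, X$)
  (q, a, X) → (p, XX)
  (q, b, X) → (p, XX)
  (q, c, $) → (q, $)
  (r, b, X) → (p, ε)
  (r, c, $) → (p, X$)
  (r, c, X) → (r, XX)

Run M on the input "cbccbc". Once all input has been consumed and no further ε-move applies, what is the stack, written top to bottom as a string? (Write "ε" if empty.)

XXXX$

(p, cbccbc, $)
  ε-move, top $: go to p, push XX$ → (p, cbccbc, XX$)
  read c, top X: go to r, push XX → (r, bccbc, XXX$)
  read b, top X: go to p, push ε → (p, ccbc, XX$)
  read c, top X: go to r, push XX → (r, cbc, XXX$)
  read c, top X: go to r, push XX → (r, bc, XXXX$)
  read b, top X: go to p, push ε → (p, c, XXX$)
  read c, top X: go to r, push XX → (r, ε, XXXX$)
All input consumed in state r with stack XXXX$.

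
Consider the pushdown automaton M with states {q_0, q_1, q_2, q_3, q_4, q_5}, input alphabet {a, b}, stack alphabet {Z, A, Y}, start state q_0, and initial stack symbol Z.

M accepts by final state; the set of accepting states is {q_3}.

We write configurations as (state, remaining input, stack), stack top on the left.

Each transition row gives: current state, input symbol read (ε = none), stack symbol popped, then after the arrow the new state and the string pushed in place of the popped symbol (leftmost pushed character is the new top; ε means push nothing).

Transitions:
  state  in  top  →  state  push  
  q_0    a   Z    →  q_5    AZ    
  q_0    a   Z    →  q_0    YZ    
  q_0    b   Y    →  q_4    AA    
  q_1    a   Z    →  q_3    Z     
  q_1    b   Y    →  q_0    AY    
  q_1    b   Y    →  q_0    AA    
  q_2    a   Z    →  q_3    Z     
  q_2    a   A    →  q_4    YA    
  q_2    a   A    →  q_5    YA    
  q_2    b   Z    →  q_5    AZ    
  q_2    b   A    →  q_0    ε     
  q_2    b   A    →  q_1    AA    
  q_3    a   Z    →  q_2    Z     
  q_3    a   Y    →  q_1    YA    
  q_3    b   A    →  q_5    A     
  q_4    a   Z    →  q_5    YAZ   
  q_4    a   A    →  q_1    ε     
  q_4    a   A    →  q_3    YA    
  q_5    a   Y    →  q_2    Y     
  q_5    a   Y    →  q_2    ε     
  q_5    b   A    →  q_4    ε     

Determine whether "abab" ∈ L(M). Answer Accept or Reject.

No computation consumes all input and reaches a final state.

Reject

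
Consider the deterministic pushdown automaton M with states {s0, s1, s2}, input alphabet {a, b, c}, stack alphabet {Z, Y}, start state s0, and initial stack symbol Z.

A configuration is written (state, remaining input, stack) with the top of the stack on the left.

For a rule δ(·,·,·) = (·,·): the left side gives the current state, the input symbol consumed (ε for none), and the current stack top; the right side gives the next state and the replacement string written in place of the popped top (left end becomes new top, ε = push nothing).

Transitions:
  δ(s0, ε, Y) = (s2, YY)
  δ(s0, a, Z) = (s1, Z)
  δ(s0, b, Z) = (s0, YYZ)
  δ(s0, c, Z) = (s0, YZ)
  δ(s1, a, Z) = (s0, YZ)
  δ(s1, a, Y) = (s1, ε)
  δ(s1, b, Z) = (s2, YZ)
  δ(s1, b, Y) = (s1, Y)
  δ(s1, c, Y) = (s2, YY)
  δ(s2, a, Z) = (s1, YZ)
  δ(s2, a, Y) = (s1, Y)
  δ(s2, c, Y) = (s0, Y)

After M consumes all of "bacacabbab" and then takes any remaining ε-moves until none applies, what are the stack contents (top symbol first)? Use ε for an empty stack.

YYYYZ

(s0, bacacabbab, Z) ⊢ (s0, acacabbab, YYZ) ⊢ (s2, acacabbab, YYYZ) ⊢ (s1, cacabbab, YYYZ) ⊢ (s2, acabbab, YYYYZ) ⊢ (s1, cabbab, YYYYZ) ⊢ (s2, abbab, YYYYYZ) ⊢ (s1, bbab, YYYYYZ) ⊢ (s1, bab, YYYYYZ) ⊢ (s1, ab, YYYYYZ) ⊢ (s1, b, YYYYZ) ⊢ (s1, ε, YYYYZ)
All input consumed in state s1 with stack YYYYZ.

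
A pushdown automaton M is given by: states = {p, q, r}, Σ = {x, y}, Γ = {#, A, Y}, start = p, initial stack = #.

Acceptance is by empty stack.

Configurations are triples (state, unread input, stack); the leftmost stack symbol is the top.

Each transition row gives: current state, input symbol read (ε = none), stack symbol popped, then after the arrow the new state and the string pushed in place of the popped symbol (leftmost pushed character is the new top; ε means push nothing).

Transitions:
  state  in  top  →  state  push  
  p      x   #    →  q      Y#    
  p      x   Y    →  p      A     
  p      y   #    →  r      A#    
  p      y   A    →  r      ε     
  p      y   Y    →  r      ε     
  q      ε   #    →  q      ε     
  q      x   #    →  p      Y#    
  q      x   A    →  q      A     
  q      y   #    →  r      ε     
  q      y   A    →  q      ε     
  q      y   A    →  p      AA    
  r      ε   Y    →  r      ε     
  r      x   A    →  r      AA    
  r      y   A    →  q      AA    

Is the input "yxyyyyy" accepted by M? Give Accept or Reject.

Accept

One accepting computation: (p, yxyyyyy, #) ⊢ (r, xyyyyy, A#) ⊢ (r, yyyyy, AA#) ⊢ (q, yyyy, AAA#) ⊢ (q, yyy, AA#) ⊢ (q, yy, A#) ⊢ (q, y, #) ⊢ (r, ε, ε)
All input consumed and the stack is empty.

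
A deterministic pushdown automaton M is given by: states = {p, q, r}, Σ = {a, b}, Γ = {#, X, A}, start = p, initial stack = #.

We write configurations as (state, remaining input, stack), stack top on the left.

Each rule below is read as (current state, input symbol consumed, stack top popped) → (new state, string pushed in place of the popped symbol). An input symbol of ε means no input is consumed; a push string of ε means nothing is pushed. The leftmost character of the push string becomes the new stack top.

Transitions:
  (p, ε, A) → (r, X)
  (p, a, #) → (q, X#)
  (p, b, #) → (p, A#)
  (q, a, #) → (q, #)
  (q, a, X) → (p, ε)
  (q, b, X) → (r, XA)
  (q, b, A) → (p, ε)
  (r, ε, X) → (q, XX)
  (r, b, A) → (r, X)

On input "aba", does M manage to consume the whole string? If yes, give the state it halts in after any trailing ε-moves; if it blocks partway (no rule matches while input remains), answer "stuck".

(p, aba, #)
  read a, top #: go to q, push X# → (q, ba, X#)
  read b, top X: go to r, push XA → (r, a, XA#)
  ε-move, top X: go to q, push XX → (q, a, XXA#)
  read a, top X: go to p, push ε → (p, ε, XA#)
All input consumed; M is in state p.

p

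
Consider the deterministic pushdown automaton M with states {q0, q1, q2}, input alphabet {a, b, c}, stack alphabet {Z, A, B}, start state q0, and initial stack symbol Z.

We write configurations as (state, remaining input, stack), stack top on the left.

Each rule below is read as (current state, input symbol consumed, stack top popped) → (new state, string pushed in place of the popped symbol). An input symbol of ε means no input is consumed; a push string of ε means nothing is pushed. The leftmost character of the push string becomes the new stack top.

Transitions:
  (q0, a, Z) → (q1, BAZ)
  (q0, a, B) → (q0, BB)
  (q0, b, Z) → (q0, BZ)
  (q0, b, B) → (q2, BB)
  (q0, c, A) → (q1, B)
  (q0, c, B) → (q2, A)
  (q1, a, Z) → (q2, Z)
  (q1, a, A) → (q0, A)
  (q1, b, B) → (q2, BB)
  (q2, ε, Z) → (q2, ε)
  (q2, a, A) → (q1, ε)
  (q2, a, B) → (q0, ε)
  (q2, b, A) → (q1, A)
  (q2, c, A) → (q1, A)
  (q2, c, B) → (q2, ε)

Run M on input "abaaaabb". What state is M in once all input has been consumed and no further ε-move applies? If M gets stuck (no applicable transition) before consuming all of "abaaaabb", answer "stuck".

(q0, abaaaabb, Z)
  read a, top Z: go to q1, push BAZ → (q1, baaaabb, BAZ)
  read b, top B: go to q2, push BB → (q2, aaaabb, BBAZ)
  read a, top B: go to q0, push ε → (q0, aaabb, BAZ)
  read a, top B: go to q0, push BB → (q0, aabb, BBAZ)
  read a, top B: go to q0, push BB → (q0, abb, BBBAZ)
  read a, top B: go to q0, push BB → (q0, bb, BBBBAZ)
  read b, top B: go to q2, push BB → (q2, b, BBBBBAZ)
No transition for (q2, b, top B); M blocks with input b remaining.

stuck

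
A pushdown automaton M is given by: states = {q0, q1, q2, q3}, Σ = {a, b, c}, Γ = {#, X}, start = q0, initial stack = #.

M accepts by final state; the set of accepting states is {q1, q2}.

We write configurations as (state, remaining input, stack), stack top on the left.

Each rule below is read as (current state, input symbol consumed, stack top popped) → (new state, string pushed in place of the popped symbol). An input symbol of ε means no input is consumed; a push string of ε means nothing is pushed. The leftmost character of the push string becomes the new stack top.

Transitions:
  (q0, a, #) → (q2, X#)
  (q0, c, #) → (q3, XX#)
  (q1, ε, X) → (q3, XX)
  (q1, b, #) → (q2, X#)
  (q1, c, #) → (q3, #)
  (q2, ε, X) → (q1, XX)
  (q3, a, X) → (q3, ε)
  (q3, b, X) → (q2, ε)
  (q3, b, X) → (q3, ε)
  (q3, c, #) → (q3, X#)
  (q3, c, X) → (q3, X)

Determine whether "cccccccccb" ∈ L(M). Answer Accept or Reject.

One accepting computation: (q0, cccccccccb, #) ⊢ (q3, ccccccccb, XX#) ⊢ (q3, cccccccb, XX#) ⊢ (q3, ccccccb, XX#) ⊢ (q3, cccccb, XX#) ⊢ (q3, ccccb, XX#) ⊢ (q3, cccb, XX#) ⊢ (q3, ccb, XX#) ⊢ (q3, cb, XX#) ⊢ (q3, b, XX#) ⊢ (q2, ε, X#)
All input consumed and state q2 ∈ F.

Accept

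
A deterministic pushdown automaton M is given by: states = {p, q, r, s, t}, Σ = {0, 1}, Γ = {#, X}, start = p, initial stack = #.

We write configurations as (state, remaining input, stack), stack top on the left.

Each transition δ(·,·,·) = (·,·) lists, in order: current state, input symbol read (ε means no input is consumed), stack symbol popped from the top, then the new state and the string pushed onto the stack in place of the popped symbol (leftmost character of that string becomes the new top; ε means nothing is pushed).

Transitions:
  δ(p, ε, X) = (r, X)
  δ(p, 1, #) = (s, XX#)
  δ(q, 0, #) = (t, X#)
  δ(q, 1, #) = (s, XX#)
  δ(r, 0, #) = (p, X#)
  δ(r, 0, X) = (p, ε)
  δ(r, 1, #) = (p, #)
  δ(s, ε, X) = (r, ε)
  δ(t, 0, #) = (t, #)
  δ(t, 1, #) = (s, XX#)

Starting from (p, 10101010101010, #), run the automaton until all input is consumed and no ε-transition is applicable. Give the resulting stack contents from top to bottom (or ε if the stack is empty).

(p, 10101010101010, #)
  read 1, top #: go to s, push XX# → (s, 0101010101010, XX#)
  ε-move, top X: go to r, push ε → (r, 0101010101010, X#)
  read 0, top X: go to p, push ε → (p, 101010101010, #)
  read 1, top #: go to s, push XX# → (s, 01010101010, XX#)
  ε-move, top X: go to r, push ε → (r, 01010101010, X#)
  read 0, top X: go to p, push ε → (p, 1010101010, #)
  read 1, top #: go to s, push XX# → (s, 010101010, XX#)
  ε-move, top X: go to r, push ε → (r, 010101010, X#)
  read 0, top X: go to p, push ε → (p, 10101010, #)
  read 1, top #: go to s, push XX# → (s, 0101010, XX#)
  ε-move, top X: go to r, push ε → (r, 0101010, X#)
  read 0, top X: go to p, push ε → (p, 101010, #)
  read 1, top #: go to s, push XX# → (s, 01010, XX#)
  ε-move, top X: go to r, push ε → (r, 01010, X#)
  read 0, top X: go to p, push ε → (p, 1010, #)
  read 1, top #: go to s, push XX# → (s, 010, XX#)
  ε-move, top X: go to r, push ε → (r, 010, X#)
  read 0, top X: go to p, push ε → (p, 10, #)
  read 1, top #: go to s, push XX# → (s, 0, XX#)
  ε-move, top X: go to r, push ε → (r, 0, X#)
  read 0, top X: go to p, push ε → (p, ε, #)
All input consumed in state p with stack #.

#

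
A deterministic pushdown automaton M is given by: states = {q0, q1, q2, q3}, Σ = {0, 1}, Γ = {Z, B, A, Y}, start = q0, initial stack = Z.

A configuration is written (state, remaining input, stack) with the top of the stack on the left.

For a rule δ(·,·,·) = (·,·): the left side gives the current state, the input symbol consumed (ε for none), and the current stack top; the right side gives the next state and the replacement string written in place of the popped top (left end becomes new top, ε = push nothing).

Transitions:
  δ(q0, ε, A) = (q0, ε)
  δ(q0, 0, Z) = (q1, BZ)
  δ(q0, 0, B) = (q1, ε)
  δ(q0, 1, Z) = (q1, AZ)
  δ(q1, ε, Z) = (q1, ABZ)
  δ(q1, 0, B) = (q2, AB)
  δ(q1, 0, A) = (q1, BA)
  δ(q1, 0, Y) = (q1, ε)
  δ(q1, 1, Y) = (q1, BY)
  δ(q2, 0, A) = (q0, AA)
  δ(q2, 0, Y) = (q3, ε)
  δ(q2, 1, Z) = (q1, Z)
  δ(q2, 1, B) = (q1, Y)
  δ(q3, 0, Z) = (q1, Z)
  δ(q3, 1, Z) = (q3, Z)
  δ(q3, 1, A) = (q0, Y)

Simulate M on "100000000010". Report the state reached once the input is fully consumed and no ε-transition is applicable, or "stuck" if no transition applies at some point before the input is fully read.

(q0, 100000000010, Z)
  read 1, top Z: go to q1, push AZ → (q1, 00000000010, AZ)
  read 0, top A: go to q1, push BA → (q1, 0000000010, BAZ)
  read 0, top B: go to q2, push AB → (q2, 000000010, ABAZ)
  read 0, top A: go to q0, push AA → (q0, 00000010, AABAZ)
  ε-move, top A: go to q0, push ε → (q0, 00000010, ABAZ)
  ε-move, top A: go to q0, push ε → (q0, 00000010, BAZ)
  read 0, top B: go to q1, push ε → (q1, 0000010, AZ)
  read 0, top A: go to q1, push BA → (q1, 000010, BAZ)
  read 0, top B: go to q2, push AB → (q2, 00010, ABAZ)
  read 0, top A: go to q0, push AA → (q0, 0010, AABAZ)
  ε-move, top A: go to q0, push ε → (q0, 0010, ABAZ)
  ε-move, top A: go to q0, push ε → (q0, 0010, BAZ)
  read 0, top B: go to q1, push ε → (q1, 010, AZ)
  read 0, top A: go to q1, push BA → (q1, 10, BAZ)
No transition for (q1, 1, top B); M blocks with input 10 remaining.

stuck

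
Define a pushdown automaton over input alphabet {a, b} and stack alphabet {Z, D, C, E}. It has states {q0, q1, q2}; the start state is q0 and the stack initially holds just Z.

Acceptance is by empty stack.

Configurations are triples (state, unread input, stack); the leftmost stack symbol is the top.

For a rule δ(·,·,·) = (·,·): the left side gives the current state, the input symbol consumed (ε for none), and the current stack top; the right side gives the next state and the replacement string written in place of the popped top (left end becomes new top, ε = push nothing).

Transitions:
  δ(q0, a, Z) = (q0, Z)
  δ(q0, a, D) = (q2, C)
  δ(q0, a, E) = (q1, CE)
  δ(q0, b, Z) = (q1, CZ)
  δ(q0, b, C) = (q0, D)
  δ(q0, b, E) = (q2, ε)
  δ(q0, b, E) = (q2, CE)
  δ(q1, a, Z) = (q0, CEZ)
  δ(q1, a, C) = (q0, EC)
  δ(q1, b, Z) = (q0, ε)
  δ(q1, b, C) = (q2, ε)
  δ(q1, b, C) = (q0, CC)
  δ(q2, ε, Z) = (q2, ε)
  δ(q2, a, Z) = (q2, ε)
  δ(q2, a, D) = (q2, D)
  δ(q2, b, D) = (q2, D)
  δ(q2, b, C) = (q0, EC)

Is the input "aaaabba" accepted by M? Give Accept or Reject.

Accept

One accepting computation: (q0, aaaabba, Z) ⊢ (q0, aaabba, Z) ⊢ (q0, aabba, Z) ⊢ (q0, abba, Z) ⊢ (q0, bba, Z) ⊢ (q1, ba, CZ) ⊢ (q2, a, Z) ⊢ (q2, ε, ε)
All input consumed and the stack is empty.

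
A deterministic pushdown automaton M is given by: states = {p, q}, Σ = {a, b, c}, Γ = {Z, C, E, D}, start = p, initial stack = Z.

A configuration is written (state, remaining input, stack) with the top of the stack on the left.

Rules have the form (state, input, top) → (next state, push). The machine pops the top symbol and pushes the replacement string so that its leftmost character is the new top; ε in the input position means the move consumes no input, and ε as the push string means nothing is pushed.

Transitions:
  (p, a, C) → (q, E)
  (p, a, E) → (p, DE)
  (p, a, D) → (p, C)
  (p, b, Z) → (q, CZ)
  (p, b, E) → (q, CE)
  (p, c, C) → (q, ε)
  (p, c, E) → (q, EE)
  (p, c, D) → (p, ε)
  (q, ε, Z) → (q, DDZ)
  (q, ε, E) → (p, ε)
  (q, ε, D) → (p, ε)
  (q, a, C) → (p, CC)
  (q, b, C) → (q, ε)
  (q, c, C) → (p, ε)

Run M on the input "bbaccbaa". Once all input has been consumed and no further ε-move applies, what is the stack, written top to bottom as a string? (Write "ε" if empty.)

CZ

(p, bbaccbaa, Z)
  read b, top Z: go to q, push CZ → (q, baccbaa, CZ)
  read b, top C: go to q, push ε → (q, accbaa, Z)
  ε-move, top Z: go to q, push DDZ → (q, accbaa, DDZ)
  ε-move, top D: go to p, push ε → (p, accbaa, DZ)
  read a, top D: go to p, push C → (p, ccbaa, CZ)
  read c, top C: go to q, push ε → (q, cbaa, Z)
  ε-move, top Z: go to q, push DDZ → (q, cbaa, DDZ)
  ε-move, top D: go to p, push ε → (p, cbaa, DZ)
  read c, top D: go to p, push ε → (p, baa, Z)
  read b, top Z: go to q, push CZ → (q, aa, CZ)
  read a, top C: go to p, push CC → (p, a, CCZ)
  read a, top C: go to q, push E → (q, ε, ECZ)
  ε-move, top E: go to p, push ε → (p, ε, CZ)
All input consumed in state p with stack CZ.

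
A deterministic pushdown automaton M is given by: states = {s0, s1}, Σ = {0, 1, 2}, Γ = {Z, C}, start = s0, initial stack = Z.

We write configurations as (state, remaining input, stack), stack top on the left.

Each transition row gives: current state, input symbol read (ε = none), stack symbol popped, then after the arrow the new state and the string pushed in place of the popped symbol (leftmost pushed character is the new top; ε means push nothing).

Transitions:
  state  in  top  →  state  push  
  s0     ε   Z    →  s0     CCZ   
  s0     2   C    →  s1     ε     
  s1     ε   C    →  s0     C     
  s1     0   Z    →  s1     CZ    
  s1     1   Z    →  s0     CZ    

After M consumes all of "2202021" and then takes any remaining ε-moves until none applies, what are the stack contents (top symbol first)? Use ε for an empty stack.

(s0, 2202021, Z) ⊢ (s0, 2202021, CCZ) ⊢ (s1, 202021, CZ) ⊢ (s0, 202021, CZ) ⊢ (s1, 02021, Z) ⊢ (s1, 2021, CZ) ⊢ (s0, 2021, CZ) ⊢ (s1, 021, Z) ⊢ (s1, 21, CZ) ⊢ (s0, 21, CZ) ⊢ (s1, 1, Z) ⊢ (s0, ε, CZ)
All input consumed in state s0 with stack CZ.

CZ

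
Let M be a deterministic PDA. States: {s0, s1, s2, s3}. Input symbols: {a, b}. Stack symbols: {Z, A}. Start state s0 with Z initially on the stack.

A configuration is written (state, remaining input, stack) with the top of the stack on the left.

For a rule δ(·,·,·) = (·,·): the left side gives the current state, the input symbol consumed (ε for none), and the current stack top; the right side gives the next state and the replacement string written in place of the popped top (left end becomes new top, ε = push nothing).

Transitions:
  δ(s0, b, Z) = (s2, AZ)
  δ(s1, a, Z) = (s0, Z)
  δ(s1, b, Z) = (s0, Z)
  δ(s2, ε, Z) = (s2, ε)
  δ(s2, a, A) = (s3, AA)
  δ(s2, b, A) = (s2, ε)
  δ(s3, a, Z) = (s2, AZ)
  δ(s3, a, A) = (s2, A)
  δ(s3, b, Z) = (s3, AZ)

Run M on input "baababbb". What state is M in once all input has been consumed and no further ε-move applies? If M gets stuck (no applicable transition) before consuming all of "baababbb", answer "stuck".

stuck

(s0, baababbb, Z) ⊢ (s2, aababbb, AZ) ⊢ (s3, ababbb, AAZ) ⊢ (s2, babbb, AAZ) ⊢ (s2, abbb, AZ) ⊢ (s3, bbb, AAZ)
No transition for (s3, b, top A); M blocks with input bbb remaining.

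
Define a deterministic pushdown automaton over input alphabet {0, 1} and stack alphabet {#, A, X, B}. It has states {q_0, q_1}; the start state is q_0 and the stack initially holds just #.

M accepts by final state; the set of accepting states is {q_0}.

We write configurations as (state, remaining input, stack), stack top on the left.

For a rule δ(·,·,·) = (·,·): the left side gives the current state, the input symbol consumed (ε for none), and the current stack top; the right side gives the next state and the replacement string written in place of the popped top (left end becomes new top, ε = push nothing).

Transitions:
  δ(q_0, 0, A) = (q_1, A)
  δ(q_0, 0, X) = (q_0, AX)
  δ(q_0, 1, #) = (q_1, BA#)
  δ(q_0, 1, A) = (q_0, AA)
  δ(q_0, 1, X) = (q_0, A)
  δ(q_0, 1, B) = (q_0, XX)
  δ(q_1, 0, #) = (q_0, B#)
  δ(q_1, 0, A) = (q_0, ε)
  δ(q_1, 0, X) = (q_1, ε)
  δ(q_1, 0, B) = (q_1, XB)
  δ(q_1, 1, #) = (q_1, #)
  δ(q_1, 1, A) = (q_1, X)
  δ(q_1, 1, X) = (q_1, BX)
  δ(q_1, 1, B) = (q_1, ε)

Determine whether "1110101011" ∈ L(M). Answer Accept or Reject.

(q_0, 1110101011, #) ⊢ (q_1, 110101011, BA#) ⊢ (q_1, 10101011, A#) ⊢ (q_1, 0101011, X#) ⊢ (q_1, 101011, #) ⊢ (q_1, 01011, #) ⊢ (q_0, 1011, B#) ⊢ (q_0, 011, XX#) ⊢ (q_0, 11, AXX#) ⊢ (q_0, 1, AAXX#) ⊢ (q_0, ε, AAAXX#)
All input consumed; state q_0 ∈ F.

Accept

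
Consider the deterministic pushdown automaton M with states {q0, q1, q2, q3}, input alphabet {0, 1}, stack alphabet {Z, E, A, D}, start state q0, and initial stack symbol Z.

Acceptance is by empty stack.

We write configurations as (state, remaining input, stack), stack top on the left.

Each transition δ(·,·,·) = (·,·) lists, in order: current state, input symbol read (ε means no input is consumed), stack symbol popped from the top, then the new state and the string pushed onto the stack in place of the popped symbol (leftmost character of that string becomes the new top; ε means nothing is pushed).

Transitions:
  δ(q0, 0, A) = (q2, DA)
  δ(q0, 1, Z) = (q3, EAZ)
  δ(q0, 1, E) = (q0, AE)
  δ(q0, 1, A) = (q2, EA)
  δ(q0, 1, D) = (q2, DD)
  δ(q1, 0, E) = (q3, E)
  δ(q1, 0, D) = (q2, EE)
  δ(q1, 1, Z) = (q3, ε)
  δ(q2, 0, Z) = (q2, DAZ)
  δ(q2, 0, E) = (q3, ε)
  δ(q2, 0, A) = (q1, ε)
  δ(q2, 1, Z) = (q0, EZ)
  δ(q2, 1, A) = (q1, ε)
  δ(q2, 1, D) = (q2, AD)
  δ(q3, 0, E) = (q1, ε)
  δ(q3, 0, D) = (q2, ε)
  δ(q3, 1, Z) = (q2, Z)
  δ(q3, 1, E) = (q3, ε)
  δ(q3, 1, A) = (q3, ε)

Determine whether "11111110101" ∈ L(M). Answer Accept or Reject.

Accept

(q0, 11111110101, Z) ⊢ (q3, 1111110101, EAZ) ⊢ (q3, 111110101, AZ) ⊢ (q3, 11110101, Z) ⊢ (q2, 1110101, Z) ⊢ (q0, 110101, EZ) ⊢ (q0, 10101, AEZ) ⊢ (q2, 0101, EAEZ) ⊢ (q3, 101, AEZ) ⊢ (q3, 01, EZ) ⊢ (q1, 1, Z) ⊢ (q3, ε, ε)
All input consumed and the stack is empty.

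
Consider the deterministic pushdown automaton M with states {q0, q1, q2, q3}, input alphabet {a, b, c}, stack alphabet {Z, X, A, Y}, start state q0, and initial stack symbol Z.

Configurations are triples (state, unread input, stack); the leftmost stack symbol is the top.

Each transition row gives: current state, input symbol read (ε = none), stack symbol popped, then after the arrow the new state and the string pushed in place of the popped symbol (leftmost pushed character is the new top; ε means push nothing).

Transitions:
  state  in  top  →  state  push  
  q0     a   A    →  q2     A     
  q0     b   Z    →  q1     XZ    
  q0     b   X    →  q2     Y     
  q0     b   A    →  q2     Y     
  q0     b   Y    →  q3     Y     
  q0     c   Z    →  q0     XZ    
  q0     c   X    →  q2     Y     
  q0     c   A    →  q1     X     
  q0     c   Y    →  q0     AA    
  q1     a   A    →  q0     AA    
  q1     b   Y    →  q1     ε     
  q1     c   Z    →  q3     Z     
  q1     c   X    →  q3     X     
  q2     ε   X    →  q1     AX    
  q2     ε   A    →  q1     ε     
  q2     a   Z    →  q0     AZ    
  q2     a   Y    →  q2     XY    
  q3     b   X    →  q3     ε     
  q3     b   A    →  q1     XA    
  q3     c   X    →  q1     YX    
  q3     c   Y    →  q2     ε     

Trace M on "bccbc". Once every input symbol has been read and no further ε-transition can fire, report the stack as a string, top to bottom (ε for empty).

(q0, bccbc, Z)
  read b, top Z: go to q1, push XZ → (q1, ccbc, XZ)
  read c, top X: go to q3, push X → (q3, cbc, XZ)
  read c, top X: go to q1, push YX → (q1, bc, YXZ)
  read b, top Y: go to q1, push ε → (q1, c, XZ)
  read c, top X: go to q3, push X → (q3, ε, XZ)
All input consumed in state q3 with stack XZ.

XZ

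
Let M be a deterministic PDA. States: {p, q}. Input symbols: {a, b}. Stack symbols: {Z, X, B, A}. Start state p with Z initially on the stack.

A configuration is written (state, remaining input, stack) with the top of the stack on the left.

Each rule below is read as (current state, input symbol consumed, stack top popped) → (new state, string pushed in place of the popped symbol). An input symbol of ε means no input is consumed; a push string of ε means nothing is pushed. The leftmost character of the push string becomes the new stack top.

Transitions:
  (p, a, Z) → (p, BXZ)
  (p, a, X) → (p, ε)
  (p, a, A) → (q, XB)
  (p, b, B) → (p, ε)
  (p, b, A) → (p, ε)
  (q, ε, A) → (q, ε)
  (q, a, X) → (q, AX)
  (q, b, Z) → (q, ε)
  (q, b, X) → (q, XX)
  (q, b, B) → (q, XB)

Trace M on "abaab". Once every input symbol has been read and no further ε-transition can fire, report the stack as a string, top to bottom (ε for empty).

XZ

(p, abaab, Z) ⊢ (p, baab, BXZ) ⊢ (p, aab, XZ) ⊢ (p, ab, Z) ⊢ (p, b, BXZ) ⊢ (p, ε, XZ)
All input consumed in state p with stack XZ.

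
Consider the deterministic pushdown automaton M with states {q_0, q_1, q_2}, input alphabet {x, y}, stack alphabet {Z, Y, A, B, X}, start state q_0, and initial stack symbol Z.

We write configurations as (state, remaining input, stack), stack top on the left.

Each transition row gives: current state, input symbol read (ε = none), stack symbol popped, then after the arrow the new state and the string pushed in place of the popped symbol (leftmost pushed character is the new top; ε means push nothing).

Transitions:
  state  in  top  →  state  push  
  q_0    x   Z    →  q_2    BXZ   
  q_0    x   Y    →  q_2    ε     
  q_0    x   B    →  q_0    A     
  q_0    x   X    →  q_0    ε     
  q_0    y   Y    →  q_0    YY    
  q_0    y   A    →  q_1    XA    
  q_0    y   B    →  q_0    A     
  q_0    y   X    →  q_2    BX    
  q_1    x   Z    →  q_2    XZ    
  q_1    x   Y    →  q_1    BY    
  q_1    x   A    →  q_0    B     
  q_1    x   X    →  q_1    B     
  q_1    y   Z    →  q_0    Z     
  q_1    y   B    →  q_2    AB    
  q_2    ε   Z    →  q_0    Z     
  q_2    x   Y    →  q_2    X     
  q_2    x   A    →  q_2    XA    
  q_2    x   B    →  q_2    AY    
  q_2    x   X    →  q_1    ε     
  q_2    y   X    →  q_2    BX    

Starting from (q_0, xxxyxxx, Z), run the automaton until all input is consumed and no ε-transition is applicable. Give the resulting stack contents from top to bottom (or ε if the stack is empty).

(q_0, xxxyxxx, Z) ⊢ (q_2, xxyxxx, BXZ) ⊢ (q_2, xyxxx, AYXZ) ⊢ (q_2, yxxx, XAYXZ) ⊢ (q_2, xxx, BXAYXZ) ⊢ (q_2, xx, AYXAYXZ) ⊢ (q_2, x, XAYXAYXZ) ⊢ (q_1, ε, AYXAYXZ)
All input consumed in state q_1 with stack AYXAYXZ.

AYXAYXZ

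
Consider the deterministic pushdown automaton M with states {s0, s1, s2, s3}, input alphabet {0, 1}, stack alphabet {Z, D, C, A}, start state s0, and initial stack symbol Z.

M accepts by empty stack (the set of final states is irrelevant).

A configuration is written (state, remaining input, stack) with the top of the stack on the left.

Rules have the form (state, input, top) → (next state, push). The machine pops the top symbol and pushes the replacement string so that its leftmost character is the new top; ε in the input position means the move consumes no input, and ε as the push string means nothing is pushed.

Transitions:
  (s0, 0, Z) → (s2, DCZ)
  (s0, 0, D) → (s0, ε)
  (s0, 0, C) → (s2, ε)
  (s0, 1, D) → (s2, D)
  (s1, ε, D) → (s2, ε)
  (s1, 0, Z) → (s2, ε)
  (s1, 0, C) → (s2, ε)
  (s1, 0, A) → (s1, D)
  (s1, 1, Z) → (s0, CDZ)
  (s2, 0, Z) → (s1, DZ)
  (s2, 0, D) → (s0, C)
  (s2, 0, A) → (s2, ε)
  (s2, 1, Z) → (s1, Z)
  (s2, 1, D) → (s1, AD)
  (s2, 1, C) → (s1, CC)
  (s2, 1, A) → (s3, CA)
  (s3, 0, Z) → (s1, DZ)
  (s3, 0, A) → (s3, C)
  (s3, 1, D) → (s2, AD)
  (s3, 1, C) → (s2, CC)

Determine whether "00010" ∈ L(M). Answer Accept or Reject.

Reject

(s0, 00010, Z) ⊢ (s2, 0010, DCZ) ⊢ (s0, 010, CCZ) ⊢ (s2, 10, CZ) ⊢ (s1, 0, CCZ) ⊢ (s2, ε, CZ)
All input consumed; stack is CZ, not empty, and no further ε-move applies.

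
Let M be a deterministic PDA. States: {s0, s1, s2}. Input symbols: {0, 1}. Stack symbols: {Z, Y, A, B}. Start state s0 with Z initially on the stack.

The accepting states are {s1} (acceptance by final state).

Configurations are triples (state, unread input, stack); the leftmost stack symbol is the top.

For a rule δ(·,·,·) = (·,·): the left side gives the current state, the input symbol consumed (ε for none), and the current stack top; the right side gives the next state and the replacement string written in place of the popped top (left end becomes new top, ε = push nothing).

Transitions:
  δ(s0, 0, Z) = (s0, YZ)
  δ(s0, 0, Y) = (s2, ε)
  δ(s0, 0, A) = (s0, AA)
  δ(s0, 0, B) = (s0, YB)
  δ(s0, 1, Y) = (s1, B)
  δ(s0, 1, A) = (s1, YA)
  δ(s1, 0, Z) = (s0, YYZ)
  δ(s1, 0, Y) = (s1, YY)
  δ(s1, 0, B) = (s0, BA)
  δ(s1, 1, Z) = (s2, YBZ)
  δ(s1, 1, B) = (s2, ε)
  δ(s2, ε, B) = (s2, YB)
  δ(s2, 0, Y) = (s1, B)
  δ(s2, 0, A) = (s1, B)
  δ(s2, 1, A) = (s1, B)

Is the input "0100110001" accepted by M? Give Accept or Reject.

Accept

(s0, 0100110001, Z) ⊢ (s0, 100110001, YZ) ⊢ (s1, 00110001, BZ) ⊢ (s0, 0110001, BAZ) ⊢ (s0, 110001, YBAZ) ⊢ (s1, 10001, BBAZ) ⊢ (s2, 0001, BAZ) ⊢ (s2, 0001, YBAZ) ⊢ (s1, 001, BBAZ) ⊢ (s0, 01, BABAZ) ⊢ (s0, 1, YBABAZ) ⊢ (s1, ε, BBABAZ)
All input consumed; state s1 ∈ F.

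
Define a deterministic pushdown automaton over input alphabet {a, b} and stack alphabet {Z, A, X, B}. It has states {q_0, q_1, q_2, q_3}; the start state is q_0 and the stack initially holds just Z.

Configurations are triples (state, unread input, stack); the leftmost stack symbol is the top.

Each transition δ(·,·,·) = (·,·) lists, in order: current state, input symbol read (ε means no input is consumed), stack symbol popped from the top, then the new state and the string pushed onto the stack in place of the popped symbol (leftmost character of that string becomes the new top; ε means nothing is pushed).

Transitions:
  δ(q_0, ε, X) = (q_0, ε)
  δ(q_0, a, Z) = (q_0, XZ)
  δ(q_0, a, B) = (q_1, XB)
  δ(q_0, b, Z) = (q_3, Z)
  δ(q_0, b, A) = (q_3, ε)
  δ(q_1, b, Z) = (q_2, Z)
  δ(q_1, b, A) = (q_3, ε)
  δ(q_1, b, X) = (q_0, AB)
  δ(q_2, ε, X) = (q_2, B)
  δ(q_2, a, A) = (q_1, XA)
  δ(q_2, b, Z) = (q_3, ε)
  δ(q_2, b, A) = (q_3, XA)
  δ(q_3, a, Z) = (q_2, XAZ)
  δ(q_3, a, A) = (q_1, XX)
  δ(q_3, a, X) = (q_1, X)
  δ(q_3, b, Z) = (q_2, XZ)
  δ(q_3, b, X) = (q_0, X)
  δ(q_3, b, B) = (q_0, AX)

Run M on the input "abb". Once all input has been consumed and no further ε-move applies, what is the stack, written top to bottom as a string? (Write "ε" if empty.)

BZ

(q_0, abb, Z) ⊢ (q_0, bb, XZ) ⊢ (q_0, bb, Z) ⊢ (q_3, b, Z) ⊢ (q_2, ε, XZ) ⊢ (q_2, ε, BZ)
All input consumed in state q_2 with stack BZ.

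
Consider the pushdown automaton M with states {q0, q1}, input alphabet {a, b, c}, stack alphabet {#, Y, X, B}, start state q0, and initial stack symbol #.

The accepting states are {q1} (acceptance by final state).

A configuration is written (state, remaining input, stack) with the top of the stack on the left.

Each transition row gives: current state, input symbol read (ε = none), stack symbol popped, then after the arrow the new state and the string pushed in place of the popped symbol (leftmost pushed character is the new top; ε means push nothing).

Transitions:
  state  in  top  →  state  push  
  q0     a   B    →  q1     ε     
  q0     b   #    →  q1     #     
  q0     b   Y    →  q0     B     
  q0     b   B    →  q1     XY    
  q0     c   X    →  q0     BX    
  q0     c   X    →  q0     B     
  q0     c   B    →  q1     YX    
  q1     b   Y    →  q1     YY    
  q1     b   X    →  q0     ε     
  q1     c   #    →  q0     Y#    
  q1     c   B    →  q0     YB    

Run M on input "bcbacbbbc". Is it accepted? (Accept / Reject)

Reject

No computation consumes all input and reaches a final state.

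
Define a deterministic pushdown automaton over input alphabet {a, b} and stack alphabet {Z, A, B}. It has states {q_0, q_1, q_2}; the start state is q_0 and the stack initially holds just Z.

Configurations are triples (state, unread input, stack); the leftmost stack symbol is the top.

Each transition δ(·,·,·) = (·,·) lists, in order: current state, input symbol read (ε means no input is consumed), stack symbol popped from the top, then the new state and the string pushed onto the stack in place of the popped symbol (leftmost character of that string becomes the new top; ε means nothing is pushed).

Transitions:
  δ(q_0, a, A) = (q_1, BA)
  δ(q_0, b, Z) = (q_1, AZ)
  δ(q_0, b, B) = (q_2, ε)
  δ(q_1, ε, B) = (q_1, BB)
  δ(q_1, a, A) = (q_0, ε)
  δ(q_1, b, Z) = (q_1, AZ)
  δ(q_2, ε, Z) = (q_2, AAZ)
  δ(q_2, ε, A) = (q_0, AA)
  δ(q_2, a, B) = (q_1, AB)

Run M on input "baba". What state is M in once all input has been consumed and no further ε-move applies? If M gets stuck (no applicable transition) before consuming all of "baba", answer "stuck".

(q_0, baba, Z) ⊢ (q_1, aba, AZ) ⊢ (q_0, ba, Z) ⊢ (q_1, a, AZ) ⊢ (q_0, ε, Z)
All input consumed; M is in state q_0.

q_0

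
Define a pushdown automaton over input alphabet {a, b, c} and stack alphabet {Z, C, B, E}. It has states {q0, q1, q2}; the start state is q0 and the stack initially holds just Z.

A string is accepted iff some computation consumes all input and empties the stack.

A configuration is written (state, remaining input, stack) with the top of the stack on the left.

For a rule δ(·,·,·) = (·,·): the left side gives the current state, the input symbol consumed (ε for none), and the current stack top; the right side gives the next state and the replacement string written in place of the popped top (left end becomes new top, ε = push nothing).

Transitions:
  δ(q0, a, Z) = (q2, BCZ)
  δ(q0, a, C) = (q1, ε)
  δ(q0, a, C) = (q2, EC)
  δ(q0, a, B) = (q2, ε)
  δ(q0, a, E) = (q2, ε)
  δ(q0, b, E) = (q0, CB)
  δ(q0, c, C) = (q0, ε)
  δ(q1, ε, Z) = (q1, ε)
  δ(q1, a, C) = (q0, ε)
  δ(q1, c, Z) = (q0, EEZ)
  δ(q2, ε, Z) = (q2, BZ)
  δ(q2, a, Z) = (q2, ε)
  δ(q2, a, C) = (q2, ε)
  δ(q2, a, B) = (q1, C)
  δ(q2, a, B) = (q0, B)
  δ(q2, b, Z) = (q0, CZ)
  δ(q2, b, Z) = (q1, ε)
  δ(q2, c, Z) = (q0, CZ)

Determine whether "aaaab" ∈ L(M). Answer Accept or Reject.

Accept

One accepting computation: (q0, aaaab, Z) ⊢ (q2, aaab, BCZ) ⊢ (q0, aab, BCZ) ⊢ (q2, ab, CZ) ⊢ (q2, b, Z) ⊢ (q1, ε, ε)
All input consumed and the stack is empty.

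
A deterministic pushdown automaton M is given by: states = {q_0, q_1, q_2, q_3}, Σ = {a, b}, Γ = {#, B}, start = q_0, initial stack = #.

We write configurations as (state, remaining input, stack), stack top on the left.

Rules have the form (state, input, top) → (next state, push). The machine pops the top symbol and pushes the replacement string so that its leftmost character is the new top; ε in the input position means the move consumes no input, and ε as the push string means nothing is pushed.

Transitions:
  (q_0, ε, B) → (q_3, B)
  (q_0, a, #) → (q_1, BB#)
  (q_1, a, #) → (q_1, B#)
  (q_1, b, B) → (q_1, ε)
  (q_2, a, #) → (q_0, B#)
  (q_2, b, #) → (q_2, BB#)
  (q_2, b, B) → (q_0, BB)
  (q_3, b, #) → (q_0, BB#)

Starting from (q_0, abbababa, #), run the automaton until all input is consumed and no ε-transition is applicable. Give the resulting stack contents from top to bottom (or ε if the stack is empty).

(q_0, abbababa, #) ⊢ (q_1, bbababa, BB#) ⊢ (q_1, bababa, B#) ⊢ (q_1, ababa, #) ⊢ (q_1, baba, B#) ⊢ (q_1, aba, #) ⊢ (q_1, ba, B#) ⊢ (q_1, a, #) ⊢ (q_1, ε, B#)
All input consumed in state q_1 with stack B#.

B#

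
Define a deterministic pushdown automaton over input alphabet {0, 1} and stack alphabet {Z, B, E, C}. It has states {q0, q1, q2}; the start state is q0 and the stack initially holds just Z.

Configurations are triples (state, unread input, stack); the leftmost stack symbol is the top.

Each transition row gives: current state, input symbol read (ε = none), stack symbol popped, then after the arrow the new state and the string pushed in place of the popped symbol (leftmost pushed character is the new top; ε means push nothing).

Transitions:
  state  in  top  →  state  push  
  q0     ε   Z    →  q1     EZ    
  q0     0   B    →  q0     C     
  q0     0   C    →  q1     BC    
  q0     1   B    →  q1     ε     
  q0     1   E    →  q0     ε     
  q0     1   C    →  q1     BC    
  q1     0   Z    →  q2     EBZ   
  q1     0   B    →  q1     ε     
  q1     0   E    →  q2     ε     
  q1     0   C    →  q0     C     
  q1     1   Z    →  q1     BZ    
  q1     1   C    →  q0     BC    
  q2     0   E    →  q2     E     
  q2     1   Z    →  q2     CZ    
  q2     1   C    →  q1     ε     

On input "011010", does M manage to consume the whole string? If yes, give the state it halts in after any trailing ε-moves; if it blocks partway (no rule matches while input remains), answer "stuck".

(q0, 011010, Z)
  ε-move, top Z: go to q1, push EZ → (q1, 011010, EZ)
  read 0, top E: go to q2, push ε → (q2, 11010, Z)
  read 1, top Z: go to q2, push CZ → (q2, 1010, CZ)
  read 1, top C: go to q1, push ε → (q1, 010, Z)
  read 0, top Z: go to q2, push EBZ → (q2, 10, EBZ)
No transition for (q2, 1, top E); M blocks with input 10 remaining.

stuck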